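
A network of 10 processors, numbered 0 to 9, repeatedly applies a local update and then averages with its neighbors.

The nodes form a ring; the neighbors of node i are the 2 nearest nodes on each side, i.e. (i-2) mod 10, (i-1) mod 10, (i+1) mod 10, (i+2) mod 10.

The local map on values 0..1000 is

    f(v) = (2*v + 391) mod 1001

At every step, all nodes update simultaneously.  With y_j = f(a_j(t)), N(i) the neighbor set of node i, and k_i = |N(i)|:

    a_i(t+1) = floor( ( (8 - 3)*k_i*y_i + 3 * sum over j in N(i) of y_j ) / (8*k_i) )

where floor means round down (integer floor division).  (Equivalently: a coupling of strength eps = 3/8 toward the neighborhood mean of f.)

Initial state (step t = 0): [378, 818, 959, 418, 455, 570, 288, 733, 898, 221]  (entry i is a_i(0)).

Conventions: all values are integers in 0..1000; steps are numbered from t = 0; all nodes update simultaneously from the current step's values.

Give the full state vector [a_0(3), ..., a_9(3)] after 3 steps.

Simulating step by step:
t=0: [378, 818, 959, 418, 455, 570, 288, 733, 898, 221]
t=1: [217, 157, 257, 250, 377, 551, 779, 770, 378, 634]
t=2: [741, 748, 806, 767, 393, 580, 753, 791, 406, 655]
t=3: [712, 787, 268, 728, 332, 622, 738, 827, 448, 712]

Answer: [712, 787, 268, 728, 332, 622, 738, 827, 448, 712]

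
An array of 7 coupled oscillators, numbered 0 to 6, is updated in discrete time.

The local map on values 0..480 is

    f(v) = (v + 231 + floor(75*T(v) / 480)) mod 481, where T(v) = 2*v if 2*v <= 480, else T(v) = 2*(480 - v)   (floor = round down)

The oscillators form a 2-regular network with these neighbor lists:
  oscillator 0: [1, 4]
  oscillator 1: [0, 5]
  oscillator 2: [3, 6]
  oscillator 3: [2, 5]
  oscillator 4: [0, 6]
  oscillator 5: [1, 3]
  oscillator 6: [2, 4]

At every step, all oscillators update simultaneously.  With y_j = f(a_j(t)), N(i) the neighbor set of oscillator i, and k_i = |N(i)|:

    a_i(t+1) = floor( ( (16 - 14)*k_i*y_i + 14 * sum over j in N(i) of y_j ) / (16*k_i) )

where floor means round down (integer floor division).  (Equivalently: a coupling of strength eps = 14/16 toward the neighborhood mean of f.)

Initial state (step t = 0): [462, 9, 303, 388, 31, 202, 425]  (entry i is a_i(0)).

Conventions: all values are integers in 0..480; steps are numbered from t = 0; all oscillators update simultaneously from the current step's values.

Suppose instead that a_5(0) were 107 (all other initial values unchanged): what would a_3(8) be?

Answer: a_3(8) = 440
Key observation: This trace re-runs the system from the modified initial state.

Derivation:
t=0: [462, 9, 303, 388, 31, 107, 425]
t=1: [251, 287, 170, 230, 212, 224, 189]
t=2: [63, 62, 288, 224, 244, 70, 270]
t=3: [204, 316, 68, 189, 182, 196, 82]
t=4: [258, 25, 397, 202, 213, 261, 387]
t=5: [137, 101, 100, 111, 109, 131, 108]
t=6: [373, 400, 372, 381, 388, 373, 368]
t=7: [168, 158, 156, 156, 155, 166, 159]
t=8: [437, 448, 436, 440, 443, 437, 435]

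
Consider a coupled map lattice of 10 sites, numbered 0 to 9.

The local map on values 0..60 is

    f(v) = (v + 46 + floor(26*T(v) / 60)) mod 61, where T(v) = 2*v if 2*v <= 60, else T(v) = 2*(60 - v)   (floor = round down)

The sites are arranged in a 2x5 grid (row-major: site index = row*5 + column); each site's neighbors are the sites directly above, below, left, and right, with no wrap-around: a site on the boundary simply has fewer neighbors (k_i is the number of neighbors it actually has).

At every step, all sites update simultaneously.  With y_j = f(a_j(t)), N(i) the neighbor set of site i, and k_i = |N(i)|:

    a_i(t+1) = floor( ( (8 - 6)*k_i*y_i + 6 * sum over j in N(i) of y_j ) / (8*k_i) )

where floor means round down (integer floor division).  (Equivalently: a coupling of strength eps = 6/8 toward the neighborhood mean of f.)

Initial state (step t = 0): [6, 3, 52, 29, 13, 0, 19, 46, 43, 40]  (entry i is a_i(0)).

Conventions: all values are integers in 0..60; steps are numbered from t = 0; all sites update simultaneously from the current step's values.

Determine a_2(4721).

Simulating step by step:
t=0: [6, 3, 52, 29, 13, 0, 19, 46, 43, 40]
t=1: [50, 42, 44, 33, 32, 40, 40, 37, 41, 29]
t=2: [42, 42, 41, 41, 40, 42, 41, 41, 40, 40]
t=3: [42, 42, 42, 42, 42, 42, 42, 42, 42, 42]
t=4: [42, 42, 42, 42, 42, 42, 42, 42, 42, 42]

Answer: a_2(4721) = 42
Key observation: The state at step 3, [42, 42, 42, 42, 42, 42, 42, 42, 42, 42], reappears at step 4: the system is in a cycle of period 1 from step 3 on.  Therefore the state at step 4721 equals the state at step 3 + ((4721 - 3) mod 1) = 3, which is [42, 42, 42, 42, 42, 42, 42, 42, 42, 42].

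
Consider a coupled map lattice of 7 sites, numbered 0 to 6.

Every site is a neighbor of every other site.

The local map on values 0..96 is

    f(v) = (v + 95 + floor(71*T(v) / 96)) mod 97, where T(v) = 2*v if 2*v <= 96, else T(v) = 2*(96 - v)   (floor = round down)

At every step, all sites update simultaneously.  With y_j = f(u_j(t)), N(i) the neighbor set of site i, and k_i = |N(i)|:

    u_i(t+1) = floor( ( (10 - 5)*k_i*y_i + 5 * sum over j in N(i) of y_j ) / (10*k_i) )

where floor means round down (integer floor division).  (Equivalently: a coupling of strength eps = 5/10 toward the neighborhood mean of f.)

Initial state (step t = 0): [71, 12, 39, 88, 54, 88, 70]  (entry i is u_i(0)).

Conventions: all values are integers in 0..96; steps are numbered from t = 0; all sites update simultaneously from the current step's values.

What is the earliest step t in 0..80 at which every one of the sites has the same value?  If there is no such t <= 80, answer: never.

Simulating step by step:
t=0: [71, 12, 39, 88, 54, 88, 70]  (not all equal)
t=1: [16, 24, 52, 12, 20, 12, 16]  (not all equal)
t=2: [36, 44, 28, 32, 40, 32, 36]  (not all equal)
t=3: [70, 37, 61, 65, 33, 65, 70]  (not all equal)
t=4: [22, 55, 23, 23, 51, 23, 22]  (not all equal)
t=5: [46, 31, 48, 48, 32, 48, 46]  (not all equal)
t=6: [26, 50, 28, 28, 52, 28, 26]  (not all equal)
t=7: [56, 38, 58, 58, 37, 58, 56]  (not all equal)
t=8: [28, 59, 27, 27, 58, 27, 28]  (not all equal)
t=9: [57, 35, 56, 56, 35, 56, 57]  (not all equal)
t=10: [26, 55, 27, 27, 55, 27, 26]  (not all equal)
t=11: [54, 35, 55, 55, 35, 55, 54]  (not all equal)
t=12: [27, 55, 27, 27, 55, 27, 27]  (not all equal)
t=13: [56, 36, 56, 56, 36, 56, 56]  (not all equal)
t=14: [27, 57, 27, 27, 57, 27, 27]  (not all equal)
t=15: [55, 35, 55, 55, 35, 55, 55]  (not all equal)
t=16: [27, 55, 27, 27, 55, 27, 27]  (not all equal)

Answer: never
Key observation: The state at step 12 reappears at step 16 — the system is in a cycle of period 4 from step 12 on.  No step 0..16 is synchronized, and the cycle repeats forever, so no step up to 80 (or ever) has all sites equal.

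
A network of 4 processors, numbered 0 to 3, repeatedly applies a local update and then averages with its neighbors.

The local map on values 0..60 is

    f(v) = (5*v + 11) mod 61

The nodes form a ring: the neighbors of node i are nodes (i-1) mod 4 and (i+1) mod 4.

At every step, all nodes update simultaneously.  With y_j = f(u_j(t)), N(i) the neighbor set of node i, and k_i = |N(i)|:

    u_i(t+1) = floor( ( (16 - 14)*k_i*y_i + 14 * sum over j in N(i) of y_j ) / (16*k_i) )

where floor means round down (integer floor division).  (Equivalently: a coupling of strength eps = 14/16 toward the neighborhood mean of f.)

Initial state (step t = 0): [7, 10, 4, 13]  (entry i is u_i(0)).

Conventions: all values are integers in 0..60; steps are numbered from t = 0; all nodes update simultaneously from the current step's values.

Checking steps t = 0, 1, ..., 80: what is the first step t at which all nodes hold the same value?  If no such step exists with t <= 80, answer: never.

Answer: 34
Key observation: Synchronization is absorbing here: once all nodes are equal they stay equal, and step 34 is the first all-equal step.

Derivation:
t=0: [7, 10, 4, 13]  (not all equal)
t=1: [12, 33, 10, 35]  (not all equal)
t=2: [26, 11, 24, 4]  (not all equal)
t=3: [18, 12, 16, 16]  (not all equal)
t=4: [22, 31, 21, 34]  (not all equal)
t=5: [52, 55, 51, 57]  (not all equal)
t=6: [44, 26, 43, 27]  (not all equal)
t=7: [24, 42, 24, 42]  (not all equal)
t=8: [34, 12, 34, 12]  (not all equal)
t=9: [16, 52, 16, 52]  (not all equal)
t=10: [27, 29, 27, 29]  (not all equal)
t=11: [32, 25, 32, 25]  (not all equal)
t=12: [18, 44, 18, 44]  (not all equal)
t=13: [47, 41, 47, 41]  (not all equal)
t=14: [29, 5, 29, 5]  (not all equal)
t=15: [35, 34, 35, 34]  (not all equal)
t=16: [52, 10, 52, 10]  (not all equal)
t=17: [3, 23, 3, 23]  (not all equal)
t=18: [6, 23, 6, 23]  (not all equal)
t=19: [8, 36, 8, 36]  (not all equal)
t=20: [13, 45, 13, 45]  (not all equal)
t=21: [48, 19, 48, 19]  (not all equal)
t=22: [40, 11, 40, 11]  (not all equal)
t=23: [7, 25, 7, 25]  (not all equal)
t=24: [18, 42, 18, 42]  (not all equal)
t=25: [38, 39, 38, 39]  (not all equal)
t=26: [22, 18, 22, 18]  (not all equal)
t=27: [42, 57, 42, 57]  (not all equal)
t=28: [50, 39, 50, 39]  (not all equal)
t=29: [22, 17, 22, 17]  (not all equal)
t=30: [38, 56, 38, 56]  (not all equal)
t=31: [43, 21, 43, 21]  (not all equal)
t=32: [53, 44, 53, 44]  (not all equal)
t=33: [46, 34, 46, 34]  (not all equal)
t=34: [58, 58, 58, 58]  (all equal)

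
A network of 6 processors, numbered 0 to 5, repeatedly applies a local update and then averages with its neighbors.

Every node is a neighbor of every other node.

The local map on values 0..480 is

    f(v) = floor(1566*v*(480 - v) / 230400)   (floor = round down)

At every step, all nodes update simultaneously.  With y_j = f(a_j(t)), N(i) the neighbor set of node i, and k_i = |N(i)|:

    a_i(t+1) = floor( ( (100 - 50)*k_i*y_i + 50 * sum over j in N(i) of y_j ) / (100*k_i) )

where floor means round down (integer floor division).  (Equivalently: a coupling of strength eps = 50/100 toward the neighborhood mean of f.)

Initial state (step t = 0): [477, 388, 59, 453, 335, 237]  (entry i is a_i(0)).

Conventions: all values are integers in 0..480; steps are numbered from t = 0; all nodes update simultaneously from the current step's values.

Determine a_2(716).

Answer: a_2(716) = 391
Key observation: The state at step 10, [391, 391, 391, 391, 391, 391], reappears at step 12: the system is in a cycle of period 2 from step 10 on.  Therefore the state at step 716 equals the state at step 10 + ((716 - 10) mod 2) = 10, which is [391, 391, 391, 391, 391, 391].

Derivation:
t=0: [477, 388, 59, 453, 335, 237]
t=1: [125, 219, 189, 155, 254, 278]
t=2: [337, 372, 366, 354, 373, 369]
t=3: [304, 282, 286, 294, 281, 284]
t=4: [370, 376, 375, 373, 376, 376]
t=5: [271, 266, 267, 269, 266, 266]
t=6: [384, 385, 385, 385, 385, 385]
t=7: [249, 248, 248, 248, 248, 248]
t=8: [390, 390, 390, 390, 390, 390]
t=9: [238, 238, 238, 238, 238, 238]
t=10: [391, 391, 391, 391, 391, 391]
t=11: [236, 236, 236, 236, 236, 236]
t=12: [391, 391, 391, 391, 391, 391]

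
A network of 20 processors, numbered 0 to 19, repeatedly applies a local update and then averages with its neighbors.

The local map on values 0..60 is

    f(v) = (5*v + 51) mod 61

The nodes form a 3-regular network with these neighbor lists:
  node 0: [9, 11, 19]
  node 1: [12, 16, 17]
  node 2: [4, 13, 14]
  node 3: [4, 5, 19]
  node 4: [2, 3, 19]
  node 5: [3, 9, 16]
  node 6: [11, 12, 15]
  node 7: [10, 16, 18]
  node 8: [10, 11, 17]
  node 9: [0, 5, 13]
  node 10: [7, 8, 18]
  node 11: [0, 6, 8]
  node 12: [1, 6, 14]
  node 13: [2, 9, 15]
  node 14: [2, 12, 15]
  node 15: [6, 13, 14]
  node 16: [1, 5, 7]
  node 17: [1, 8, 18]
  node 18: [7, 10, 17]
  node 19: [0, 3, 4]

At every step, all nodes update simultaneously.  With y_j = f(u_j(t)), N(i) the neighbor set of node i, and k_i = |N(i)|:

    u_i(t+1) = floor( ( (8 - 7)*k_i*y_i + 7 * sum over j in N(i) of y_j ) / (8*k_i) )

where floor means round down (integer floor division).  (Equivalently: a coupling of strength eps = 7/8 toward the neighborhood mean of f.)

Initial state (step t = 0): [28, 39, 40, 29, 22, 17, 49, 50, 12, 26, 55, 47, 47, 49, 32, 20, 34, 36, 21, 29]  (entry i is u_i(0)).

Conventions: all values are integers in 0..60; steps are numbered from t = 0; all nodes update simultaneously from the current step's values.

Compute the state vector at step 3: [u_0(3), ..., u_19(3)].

Answer: [24, 39, 29, 29, 23, 33, 36, 36, 45, 29, 39, 36, 32, 21, 19, 33, 28, 46, 41, 32]

Derivation:
t=0: [28, 39, 40, 29, 22, 17, 49, 50, 12, 26, 55, 47, 47, 49, 32, 20, 34, 36, 21, 29]
t=1: [34, 37, 35, 20, 14, 33, 39, 34, 38, 28, 43, 37, 29, 34, 26, 42, 26, 31, 41, 19]
t=2: [29, 34, 51, 37, 35, 32, 24, 31, 35, 32, 34, 35, 34, 24, 28, 31, 43, 38, 25, 40]
t=3: [24, 39, 29, 29, 23, 33, 36, 36, 45, 29, 39, 36, 32, 21, 19, 33, 28, 46, 41, 32]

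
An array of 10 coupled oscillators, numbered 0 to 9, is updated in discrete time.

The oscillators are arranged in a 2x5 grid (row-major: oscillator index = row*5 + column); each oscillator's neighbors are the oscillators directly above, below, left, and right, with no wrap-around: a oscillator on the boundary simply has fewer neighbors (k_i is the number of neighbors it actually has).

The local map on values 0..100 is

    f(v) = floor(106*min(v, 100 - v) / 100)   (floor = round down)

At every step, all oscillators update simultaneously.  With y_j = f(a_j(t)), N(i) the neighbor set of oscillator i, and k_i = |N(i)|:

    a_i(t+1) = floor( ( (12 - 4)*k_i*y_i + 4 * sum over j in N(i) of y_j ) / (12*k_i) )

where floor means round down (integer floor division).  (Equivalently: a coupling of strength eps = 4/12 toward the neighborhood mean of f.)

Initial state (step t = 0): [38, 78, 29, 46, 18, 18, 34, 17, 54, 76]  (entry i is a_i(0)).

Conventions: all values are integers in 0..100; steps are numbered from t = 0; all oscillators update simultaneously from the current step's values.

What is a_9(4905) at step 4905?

Simulating step by step:
t=0: [38, 78, 29, 46, 18, 18, 34, 17, 54, 76]
t=1: [33, 27, 29, 42, 24, 25, 30, 24, 42, 27]
t=2: [31, 29, 30, 40, 28, 28, 29, 28, 40, 30]
t=3: [31, 30, 31, 39, 31, 29, 29, 30, 39, 32]
t=4: [31, 31, 32, 39, 33, 30, 30, 32, 39, 34]
t=5: [31, 32, 33, 39, 35, 31, 31, 33, 39, 36]
t=6: [32, 32, 34, 39, 37, 32, 32, 34, 39, 38]
t=7: [33, 33, 36, 40, 39, 33, 33, 36, 40, 40]
t=8: [34, 34, 38, 41, 41, 34, 34, 38, 41, 41]
t=9: [36, 36, 39, 42, 43, 36, 36, 39, 42, 43]
t=10: [38, 38, 41, 43, 44, 38, 38, 41, 43, 44]
t=11: [40, 40, 42, 44, 45, 40, 40, 42, 44, 45]
t=12: [42, 42, 44, 45, 46, 42, 42, 44, 45, 46]
t=13: [44, 44, 45, 47, 47, 44, 44, 45, 47, 47]
t=14: [46, 46, 47, 48, 49, 46, 46, 47, 48, 49]
t=15: [48, 48, 49, 50, 50, 48, 48, 49, 50, 50]
t=16: [50, 50, 51, 52, 53, 50, 50, 51, 52, 53]
t=17: [53, 52, 51, 50, 49, 53, 52, 51, 50, 49]
t=18: [49, 50, 51, 52, 51, 49, 50, 51, 52, 51]
t=19: [51, 52, 51, 50, 50, 51, 52, 51, 50, 50]
t=20: [50, 50, 51, 52, 53, 50, 50, 51, 52, 53]

Answer: a_9(4905) = 49
Key observation: The state at step 16, [50, 50, 51, 52, 53, 50, 50, 51, 52, 53], reappears at step 20: the system is in a cycle of period 4 from step 16 on.  Therefore the state at step 4905 equals the state at step 16 + ((4905 - 16) mod 4) = 17, which is [53, 52, 51, 50, 49, 53, 52, 51, 50, 49].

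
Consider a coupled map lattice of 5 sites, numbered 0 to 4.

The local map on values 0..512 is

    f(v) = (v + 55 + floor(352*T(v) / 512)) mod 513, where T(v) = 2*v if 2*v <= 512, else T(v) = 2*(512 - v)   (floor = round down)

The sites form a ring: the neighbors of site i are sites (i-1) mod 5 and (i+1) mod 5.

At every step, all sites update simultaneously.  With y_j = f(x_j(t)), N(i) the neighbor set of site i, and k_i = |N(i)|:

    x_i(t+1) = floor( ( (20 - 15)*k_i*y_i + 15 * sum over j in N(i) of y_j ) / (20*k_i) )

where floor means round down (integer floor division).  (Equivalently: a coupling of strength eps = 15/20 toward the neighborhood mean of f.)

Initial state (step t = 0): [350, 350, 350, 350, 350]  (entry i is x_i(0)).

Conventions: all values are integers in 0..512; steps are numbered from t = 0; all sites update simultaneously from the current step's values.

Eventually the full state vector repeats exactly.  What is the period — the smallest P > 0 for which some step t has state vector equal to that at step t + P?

Answer: 4
Key observation: The state at step 5, [115, 115, 115, 115, 115], reappears at step 9 — and no state repeats earlier — so the cycle the system enters has period 4.

Derivation:
t=0: [350, 350, 350, 350, 350]
t=1: [114, 114, 114, 114, 114]
t=2: [325, 325, 325, 325, 325]
t=3: [124, 124, 124, 124, 124]
t=4: [349, 349, 349, 349, 349]
t=5: [115, 115, 115, 115, 115]
t=6: [328, 328, 328, 328, 328]
t=7: [123, 123, 123, 123, 123]
t=8: [347, 347, 347, 347, 347]
t=9: [115, 115, 115, 115, 115]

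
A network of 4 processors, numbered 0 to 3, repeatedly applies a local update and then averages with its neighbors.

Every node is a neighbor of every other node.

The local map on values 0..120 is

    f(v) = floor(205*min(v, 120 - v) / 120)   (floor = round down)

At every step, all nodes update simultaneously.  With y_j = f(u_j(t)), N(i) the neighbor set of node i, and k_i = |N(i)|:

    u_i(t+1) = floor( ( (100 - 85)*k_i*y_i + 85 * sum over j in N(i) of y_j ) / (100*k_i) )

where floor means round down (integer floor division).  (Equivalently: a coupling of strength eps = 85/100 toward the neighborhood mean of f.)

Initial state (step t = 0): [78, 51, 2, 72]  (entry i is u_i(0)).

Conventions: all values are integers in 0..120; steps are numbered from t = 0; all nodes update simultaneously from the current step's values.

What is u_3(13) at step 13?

Answer: u_3(13) = 68

Derivation:
t=0: [78, 51, 2, 72]
t=1: [59, 57, 68, 57]
t=2: [94, 95, 96, 95]
t=3: [42, 42, 42, 42]
t=4: [71, 71, 71, 71]
t=5: [83, 83, 83, 83]
t=6: [63, 63, 63, 63]
t=7: [97, 97, 97, 97]
t=8: [39, 39, 39, 39]
t=9: [66, 66, 66, 66]
t=10: [92, 92, 92, 92]
t=11: [47, 47, 47, 47]
t=12: [80, 80, 80, 80]
t=13: [68, 68, 68, 68]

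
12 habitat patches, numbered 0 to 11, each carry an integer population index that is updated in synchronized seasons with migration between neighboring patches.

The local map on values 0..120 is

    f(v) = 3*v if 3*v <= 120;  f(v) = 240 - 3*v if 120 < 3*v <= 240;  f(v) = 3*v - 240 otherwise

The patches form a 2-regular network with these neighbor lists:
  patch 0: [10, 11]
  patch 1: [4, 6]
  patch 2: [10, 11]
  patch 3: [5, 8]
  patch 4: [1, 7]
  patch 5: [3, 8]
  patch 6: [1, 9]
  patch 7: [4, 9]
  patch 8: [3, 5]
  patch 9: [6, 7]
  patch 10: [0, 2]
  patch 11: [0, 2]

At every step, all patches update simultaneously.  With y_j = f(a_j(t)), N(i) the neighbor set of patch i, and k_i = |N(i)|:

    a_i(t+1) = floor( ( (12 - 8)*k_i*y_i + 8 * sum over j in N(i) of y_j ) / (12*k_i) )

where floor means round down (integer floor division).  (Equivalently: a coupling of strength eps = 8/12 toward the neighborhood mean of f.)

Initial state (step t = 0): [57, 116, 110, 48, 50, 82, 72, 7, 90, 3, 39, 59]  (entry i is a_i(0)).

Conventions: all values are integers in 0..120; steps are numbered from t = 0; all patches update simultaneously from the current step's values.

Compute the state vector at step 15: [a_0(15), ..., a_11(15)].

Simulating step by step:
t=0: [57, 116, 110, 48, 50, 82, 72, 7, 90, 3, 39, 59]
t=1: [83, 74, 90, 44, 73, 44, 47, 40, 44, 18, 92, 74]
t=2: [21, 46, 28, 108, 53, 108, 57, 65, 108, 91, 25, 19]
t=3: [65, 84, 72, 84, 76, 84, 68, 53, 84, 49, 74, 68]
t=4: [33, 20, 26, 12, 35, 12, 47, 62, 12, 70, 29, 35]
t=5: [97, 88, 90, 36, 73, 36, 63, 63, 36, 61, 88, 94]
t=6: [39, 32, 32, 108, 32, 108, 44, 43, 108, 53, 35, 41]
t=7: [113, 100, 106, 84, 101, 84, 95, 96, 84, 100, 106, 110]
t=8: [89, 56, 82, 12, 57, 12, 55, 57, 12, 51, 85, 89]
t=9: [23, 72, 16, 36, 70, 36, 78, 75, 36, 77, 16, 20]
t=10: [59, 20, 52, 108, 23, 108, 13, 18, 108, 10, 55, 59]
t=11: [67, 56, 74, 84, 61, 84, 43, 51, 84, 41, 74, 70]
t=12: [29, 80, 22, 12, 72, 12, 100, 87, 12, 105, 25, 29]
t=13: [83, 28, 76, 36, 15, 36, 45, 40, 36, 52, 76, 80]
t=14: [7, 78, 8, 108, 83, 108, 91, 83, 108, 103, 11, 7]
t=15: [25, 16, 26, 84, 8, 84, 36, 29, 84, 37, 26, 22]

Answer: [25, 16, 26, 84, 8, 84, 36, 29, 84, 37, 26, 22]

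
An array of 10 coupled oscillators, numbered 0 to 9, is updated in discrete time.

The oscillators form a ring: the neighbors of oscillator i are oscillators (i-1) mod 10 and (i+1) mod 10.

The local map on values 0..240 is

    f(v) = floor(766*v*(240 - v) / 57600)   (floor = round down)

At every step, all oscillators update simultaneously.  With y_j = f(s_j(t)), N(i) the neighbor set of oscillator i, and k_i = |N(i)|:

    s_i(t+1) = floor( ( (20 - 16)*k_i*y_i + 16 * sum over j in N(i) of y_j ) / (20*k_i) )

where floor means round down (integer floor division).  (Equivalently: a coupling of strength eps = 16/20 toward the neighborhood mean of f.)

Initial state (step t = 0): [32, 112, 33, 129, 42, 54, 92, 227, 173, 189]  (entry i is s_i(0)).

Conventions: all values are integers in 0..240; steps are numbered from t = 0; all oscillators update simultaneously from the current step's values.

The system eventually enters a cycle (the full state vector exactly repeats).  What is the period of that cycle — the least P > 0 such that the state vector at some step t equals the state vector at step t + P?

Answer: 2
Key observation: The state at step 10, [191, 191, 191, 191, 191, 191, 191, 191, 191, 191], reappears at step 12 — and no state repeats earlier — so the cycle the system enters has period 2.

Derivation:
t=0: [32, 112, 33, 129, 42, 54, 92, 227, 173, 189]
t=1: [144, 109, 170, 118, 151, 143, 105, 141, 97, 122]
t=2: [188, 174, 183, 172, 185, 183, 185, 185, 187, 185]
t=3: [140, 137, 150, 140, 144, 135, 136, 133, 134, 131]
t=4: [187, 183, 185, 182, 186, 186, 188, 188, 188, 187]
t=5: [133, 134, 138, 135, 135, 131, 131, 130, 130, 130]
t=6: [189, 188, 187, 187, 188, 188, 189, 189, 190, 189]
t=7: [128, 129, 130, 130, 130, 129, 128, 127, 127, 127]
t=8: [190, 190, 190, 190, 190, 190, 190, 190, 190, 190]
t=9: [126, 126, 126, 126, 126, 126, 126, 126, 126, 126]
t=10: [191, 191, 191, 191, 191, 191, 191, 191, 191, 191]
t=11: [124, 124, 124, 124, 124, 124, 124, 124, 124, 124]
t=12: [191, 191, 191, 191, 191, 191, 191, 191, 191, 191]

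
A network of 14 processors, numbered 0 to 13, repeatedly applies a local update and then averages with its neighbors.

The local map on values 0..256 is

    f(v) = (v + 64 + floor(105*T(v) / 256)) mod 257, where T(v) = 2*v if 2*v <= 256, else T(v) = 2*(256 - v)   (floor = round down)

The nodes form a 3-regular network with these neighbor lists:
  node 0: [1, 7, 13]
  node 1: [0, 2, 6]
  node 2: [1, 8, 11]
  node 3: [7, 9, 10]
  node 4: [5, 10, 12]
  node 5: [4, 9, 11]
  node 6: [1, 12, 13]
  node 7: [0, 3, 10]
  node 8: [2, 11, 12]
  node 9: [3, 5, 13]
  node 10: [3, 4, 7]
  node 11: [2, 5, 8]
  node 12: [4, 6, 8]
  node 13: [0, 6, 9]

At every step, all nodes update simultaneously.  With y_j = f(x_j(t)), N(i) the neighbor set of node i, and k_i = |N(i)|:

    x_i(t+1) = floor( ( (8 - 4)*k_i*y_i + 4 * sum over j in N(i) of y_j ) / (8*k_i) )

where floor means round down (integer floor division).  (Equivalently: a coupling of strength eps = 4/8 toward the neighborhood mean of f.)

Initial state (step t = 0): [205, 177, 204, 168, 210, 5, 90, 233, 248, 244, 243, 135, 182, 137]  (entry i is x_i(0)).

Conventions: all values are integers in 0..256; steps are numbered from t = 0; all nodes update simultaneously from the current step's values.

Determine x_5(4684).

Answer: x_5(4684) = 138
Key observation: The state at step 9, [41, 41, 41, 41, 41, 41, 41, 41, 41, 41, 41, 41, 41, 41], reappears at step 11: the system is in a cycle of period 2 from step 9 on.  Therefore the state at step 4684 equals the state at step 9 + ((4684 - 9) mod 2) = 10, which is [138, 138, 138, 138, 138, 138, 138, 138, 138, 138, 138, 138, 138, 138].

Derivation:
t=0: [205, 177, 204, 168, 210, 5, 90, 233, 248, 244, 243, 135, 182, 137]
t=1: [51, 79, 51, 53, 57, 62, 136, 55, 54, 56, 56, 51, 81, 77]
t=2: [173, 162, 165, 162, 175, 169, 124, 162, 168, 172, 164, 160, 167, 162]
t=3: [47, 44, 46, 46, 47, 46, 39, 46, 46, 46, 46, 45, 44, 44]
t=4: [147, 143, 146, 147, 147, 147, 139, 147, 146, 146, 147, 146, 143, 143]
t=5: [42, 42, 42, 43, 42, 43, 41, 43, 42, 42, 43, 43, 42, 42]
t=6: [140, 139, 140, 141, 140, 141, 139, 141, 140, 140, 141, 141, 139, 139]
t=7: [41, 41, 41, 42, 41, 42, 41, 42, 41, 41, 42, 42, 41, 41]
t=8: [138, 138, 138, 139, 138, 139, 138, 139, 138, 138, 139, 139, 138, 138]
t=9: [41, 41, 41, 41, 41, 41, 41, 41, 41, 41, 41, 41, 41, 41]
t=10: [138, 138, 138, 138, 138, 138, 138, 138, 138, 138, 138, 138, 138, 138]
t=11: [41, 41, 41, 41, 41, 41, 41, 41, 41, 41, 41, 41, 41, 41]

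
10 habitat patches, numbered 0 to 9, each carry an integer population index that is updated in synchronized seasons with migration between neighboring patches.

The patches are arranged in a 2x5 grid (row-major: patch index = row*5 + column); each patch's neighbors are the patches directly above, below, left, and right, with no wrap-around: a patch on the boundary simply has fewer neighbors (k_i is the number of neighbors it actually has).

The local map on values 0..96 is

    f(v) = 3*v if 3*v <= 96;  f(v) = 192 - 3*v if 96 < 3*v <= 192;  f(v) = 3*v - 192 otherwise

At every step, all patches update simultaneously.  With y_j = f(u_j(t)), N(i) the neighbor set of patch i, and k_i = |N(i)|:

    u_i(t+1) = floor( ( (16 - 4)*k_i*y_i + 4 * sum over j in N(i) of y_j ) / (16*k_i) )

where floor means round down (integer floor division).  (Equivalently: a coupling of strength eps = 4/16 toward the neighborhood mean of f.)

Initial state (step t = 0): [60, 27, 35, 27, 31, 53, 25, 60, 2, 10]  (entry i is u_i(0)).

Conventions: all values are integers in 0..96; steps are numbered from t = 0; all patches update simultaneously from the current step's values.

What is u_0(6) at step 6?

Simulating step by step:
t=0: [60, 27, 35, 27, 31, 53, 25, 60, 2, 10]
t=1: [23, 75, 79, 76, 83, 35, 66, 23, 14, 34]
t=2: [66, 34, 45, 39, 58, 74, 20, 59, 47, 79]
t=3: [19, 77, 57, 66, 28, 30, 56, 25, 49, 42]
t=4: [58, 37, 25, 17, 72, 77, 35, 63, 46, 65]
t=5: [28, 75, 67, 51, 24, 42, 75, 20, 45, 12]
t=6: [75, 35, 17, 40, 63, 64, 38, 53, 54, 43]

Answer: u_0(6) = 75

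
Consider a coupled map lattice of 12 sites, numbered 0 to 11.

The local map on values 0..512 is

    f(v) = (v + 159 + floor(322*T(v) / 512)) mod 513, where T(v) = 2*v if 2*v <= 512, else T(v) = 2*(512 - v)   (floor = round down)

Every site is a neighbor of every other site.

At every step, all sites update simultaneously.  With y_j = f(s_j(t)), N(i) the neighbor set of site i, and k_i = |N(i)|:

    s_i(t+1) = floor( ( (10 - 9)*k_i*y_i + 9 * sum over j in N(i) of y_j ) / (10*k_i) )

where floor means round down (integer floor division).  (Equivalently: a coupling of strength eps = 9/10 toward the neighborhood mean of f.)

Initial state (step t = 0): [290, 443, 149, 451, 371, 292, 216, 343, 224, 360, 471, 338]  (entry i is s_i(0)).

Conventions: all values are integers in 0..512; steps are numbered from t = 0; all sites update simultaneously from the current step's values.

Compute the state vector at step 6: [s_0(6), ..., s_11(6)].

Simulating step by step:
t=0: [290, 443, 149, 451, 371, 292, 216, 343, 224, 360, 471, 338]
t=1: [209, 209, 215, 209, 209, 209, 208, 209, 208, 209, 209, 209]
t=2: [117, 117, 118, 117, 117, 117, 117, 117, 117, 117, 117, 117]
t=3: [423, 423, 423, 423, 423, 423, 423, 423, 423, 423, 423, 423]
t=4: [180, 180, 180, 180, 180, 180, 180, 180, 180, 180, 180, 180]
t=5: [52, 52, 52, 52, 52, 52, 52, 52, 52, 52, 52, 52]
t=6: [276, 276, 276, 276, 276, 276, 276, 276, 276, 276, 276, 276]

Answer: [276, 276, 276, 276, 276, 276, 276, 276, 276, 276, 276, 276]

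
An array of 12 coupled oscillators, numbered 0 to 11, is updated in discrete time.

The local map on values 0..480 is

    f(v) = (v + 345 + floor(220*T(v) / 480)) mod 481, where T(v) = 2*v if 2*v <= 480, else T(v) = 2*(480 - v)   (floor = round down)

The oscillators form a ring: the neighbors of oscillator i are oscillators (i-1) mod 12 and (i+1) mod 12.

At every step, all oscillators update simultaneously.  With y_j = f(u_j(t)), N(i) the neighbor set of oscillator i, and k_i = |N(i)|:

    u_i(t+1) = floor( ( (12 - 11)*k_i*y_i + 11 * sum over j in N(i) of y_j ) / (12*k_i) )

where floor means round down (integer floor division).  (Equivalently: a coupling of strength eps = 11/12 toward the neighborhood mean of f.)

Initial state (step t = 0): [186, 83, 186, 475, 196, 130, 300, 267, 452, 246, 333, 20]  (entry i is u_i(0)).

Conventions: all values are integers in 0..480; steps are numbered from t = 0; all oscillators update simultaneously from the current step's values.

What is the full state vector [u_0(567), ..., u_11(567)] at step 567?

Answer: [331, 331, 331, 331, 331, 331, 331, 331, 331, 331, 331, 331]
Key observation: The state at step 5, [331, 331, 331, 331, 331, 331, 331, 331, 331, 331, 331, 331], reappears at step 6: the system is in a cycle of period 1 from step 5 on.  Therefore the state at step 567 equals the state at step 5 + ((567 - 5) mod 1) = 5, which is [331, 331, 331, 331, 331, 331, 331, 331, 331, 331, 331, 331].

Derivation:
t=0: [186, 83, 186, 475, 196, 130, 300, 267, 452, 246, 333, 20]
t=1: [204, 203, 186, 238, 228, 269, 228, 334, 326, 335, 351, 284]
t=2: [287, 238, 280, 265, 321, 303, 326, 317, 331, 331, 329, 296]
t=3: [324, 326, 323, 328, 327, 330, 329, 330, 330, 331, 329, 328]
t=4: [331, 330, 330, 330, 331, 331, 331, 331, 331, 331, 331, 331]
t=5: [331, 331, 331, 331, 331, 331, 331, 331, 331, 331, 331, 331]
t=6: [331, 331, 331, 331, 331, 331, 331, 331, 331, 331, 331, 331]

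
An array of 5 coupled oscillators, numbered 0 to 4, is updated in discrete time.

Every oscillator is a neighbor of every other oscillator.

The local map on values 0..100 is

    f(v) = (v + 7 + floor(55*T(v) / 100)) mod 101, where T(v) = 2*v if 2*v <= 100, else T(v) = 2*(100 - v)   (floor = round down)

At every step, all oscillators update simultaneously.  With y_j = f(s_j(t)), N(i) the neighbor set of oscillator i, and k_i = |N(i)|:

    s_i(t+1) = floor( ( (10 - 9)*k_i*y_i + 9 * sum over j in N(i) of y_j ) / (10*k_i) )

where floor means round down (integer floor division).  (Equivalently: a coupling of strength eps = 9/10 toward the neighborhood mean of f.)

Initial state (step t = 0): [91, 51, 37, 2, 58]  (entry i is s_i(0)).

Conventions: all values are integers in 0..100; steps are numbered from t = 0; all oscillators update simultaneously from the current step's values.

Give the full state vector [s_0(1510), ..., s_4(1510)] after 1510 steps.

Answer: [28, 28, 28, 28, 28]
Key observation: The state at step 3, [10, 10, 10, 10, 10], reappears at step 9: the system is in a cycle of period 6 from step 3 on.  Therefore the state at step 1510 equals the state at step 3 + ((1510 - 3) mod 6) = 4, which is [28, 28, 28, 28, 28].

Derivation:
t=0: [91, 51, 37, 2, 58]
t=1: [26, 25, 16, 25, 25]
t=2: [54, 55, 57, 55, 55]
t=3: [10, 10, 10, 10, 10]
t=4: [28, 28, 28, 28, 28]
t=5: [65, 65, 65, 65, 65]
t=6: [9, 9, 9, 9, 9]
t=7: [25, 25, 25, 25, 25]
t=8: [59, 59, 59, 59, 59]
t=9: [10, 10, 10, 10, 10]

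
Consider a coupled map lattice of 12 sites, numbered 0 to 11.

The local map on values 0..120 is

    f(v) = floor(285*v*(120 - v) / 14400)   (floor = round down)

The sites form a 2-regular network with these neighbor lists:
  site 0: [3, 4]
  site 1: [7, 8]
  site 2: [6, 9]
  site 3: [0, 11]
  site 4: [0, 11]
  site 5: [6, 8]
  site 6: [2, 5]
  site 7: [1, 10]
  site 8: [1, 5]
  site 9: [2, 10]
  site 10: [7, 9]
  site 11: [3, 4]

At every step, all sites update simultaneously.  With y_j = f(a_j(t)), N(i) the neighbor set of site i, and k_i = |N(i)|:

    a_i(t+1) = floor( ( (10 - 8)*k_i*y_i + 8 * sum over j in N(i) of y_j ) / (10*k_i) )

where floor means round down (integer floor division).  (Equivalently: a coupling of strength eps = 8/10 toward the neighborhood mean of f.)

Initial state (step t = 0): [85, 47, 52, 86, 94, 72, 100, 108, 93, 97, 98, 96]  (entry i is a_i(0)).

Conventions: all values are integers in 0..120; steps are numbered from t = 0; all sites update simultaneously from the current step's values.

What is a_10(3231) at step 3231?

Simulating step by step:
t=0: [85, 47, 52, 86, 94, 72, 100, 108, 93, 97, 98, 96]
t=1: [53, 43, 47, 52, 50, 48, 62, 48, 63, 53, 36, 51]
t=2: [69, 68, 69, 69, 69, 70, 68, 63, 67, 64, 67, 69]
t=3: [69, 70, 69, 69, 69, 69, 69, 69, 69, 69, 70, 69]
t=4: [69, 69, 69, 69, 69, 69, 69, 69, 69, 69, 69, 69]
t=5: [69, 69, 69, 69, 69, 69, 69, 69, 69, 69, 69, 69]

Answer: a_10(3231) = 69
Key observation: The state at step 4, [69, 69, 69, 69, 69, 69, 69, 69, 69, 69, 69, 69], reappears at step 5: the system is in a cycle of period 1 from step 4 on.  Therefore the state at step 3231 equals the state at step 4 + ((3231 - 4) mod 1) = 4, which is [69, 69, 69, 69, 69, 69, 69, 69, 69, 69, 69, 69].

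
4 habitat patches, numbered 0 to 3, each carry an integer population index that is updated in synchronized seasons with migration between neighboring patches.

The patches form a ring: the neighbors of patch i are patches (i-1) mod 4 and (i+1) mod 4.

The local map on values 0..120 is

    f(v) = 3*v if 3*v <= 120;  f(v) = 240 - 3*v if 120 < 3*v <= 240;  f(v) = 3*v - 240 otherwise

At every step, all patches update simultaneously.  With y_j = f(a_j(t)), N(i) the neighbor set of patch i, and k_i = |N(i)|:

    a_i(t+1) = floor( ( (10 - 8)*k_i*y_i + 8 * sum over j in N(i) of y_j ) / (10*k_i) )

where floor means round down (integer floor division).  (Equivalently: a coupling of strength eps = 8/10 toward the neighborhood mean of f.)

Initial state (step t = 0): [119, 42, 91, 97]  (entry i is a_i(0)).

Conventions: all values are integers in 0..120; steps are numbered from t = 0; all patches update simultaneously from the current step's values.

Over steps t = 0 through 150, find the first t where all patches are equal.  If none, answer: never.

Answer: 35
Key observation: Synchronization is absorbing here: once all patches are equal they stay equal, and step 35 is the first all-equal step.

Derivation:
t=0: [119, 42, 91, 97]  (not all equal)
t=1: [89, 82, 72, 70]  (not all equal)
t=2: [19, 21, 19, 26]  (not all equal)
t=3: [67, 58, 67, 61]  (not all equal)
t=4: [57, 44, 57, 42]  (not all equal)
t=5: [102, 76, 102, 78]  (not all equal)
t=6: [20, 55, 20, 54]  (not all equal)
t=7: [73, 63, 73, 63]  (not all equal)
t=8: [45, 27, 45, 27]  (not all equal)
t=9: [85, 100, 85, 100]  (not all equal)
t=10: [51, 24, 51, 24]  (not all equal)
t=11: [75, 84, 75, 84]  (not all equal)
t=12: [12, 14, 12, 14]  (not all equal)
t=13: [40, 37, 40, 37]  (not all equal)
t=14: [112, 118, 112, 118]  (not all equal)
t=15: [110, 99, 110, 99]  (not all equal)
t=16: [63, 83, 63, 83]  (not all equal)
t=17: [17, 42, 17, 42]  (not all equal)
t=18: [101, 63, 101, 63]  (not all equal)
t=19: [53, 60, 53, 60]  (not all equal)
t=20: [64, 76, 64, 76]  (not all equal)
t=21: [19, 40, 19, 40]  (not all equal)
t=22: [107, 69, 107, 69]  (not all equal)
t=23: [42, 71, 42, 71]  (not all equal)
t=24: [44, 96, 44, 96]  (not all equal)
t=25: [60, 96, 60, 96]  (not all equal)
t=26: [50, 57, 50, 57]  (not all equal)
t=27: [73, 85, 73, 85]  (not all equal)
t=28: [16, 19, 16, 19]  (not all equal)
t=29: [55, 49, 55, 49]  (not all equal)
t=30: [89, 78, 89, 78]  (not all equal)
t=31: [10, 22, 10, 22]  (not all equal)
t=32: [58, 37, 58, 37]  (not all equal)
t=33: [102, 75, 102, 75]  (not all equal)
t=34: [25, 55, 25, 55]  (not all equal)
t=35: [75, 75, 75, 75]  (all equal)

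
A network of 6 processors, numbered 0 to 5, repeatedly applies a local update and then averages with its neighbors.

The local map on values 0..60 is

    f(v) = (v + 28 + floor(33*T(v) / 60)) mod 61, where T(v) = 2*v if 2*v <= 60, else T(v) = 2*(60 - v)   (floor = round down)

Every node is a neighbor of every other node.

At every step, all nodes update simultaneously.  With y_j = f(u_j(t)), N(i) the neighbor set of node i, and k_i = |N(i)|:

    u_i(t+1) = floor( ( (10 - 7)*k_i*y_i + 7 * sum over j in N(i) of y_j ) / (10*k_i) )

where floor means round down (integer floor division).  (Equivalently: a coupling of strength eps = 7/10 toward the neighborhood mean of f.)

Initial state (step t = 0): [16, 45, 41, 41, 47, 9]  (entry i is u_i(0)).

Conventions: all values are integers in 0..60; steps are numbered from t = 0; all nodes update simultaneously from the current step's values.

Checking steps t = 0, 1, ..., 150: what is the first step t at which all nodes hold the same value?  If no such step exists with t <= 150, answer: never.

Answer: 4
Key observation: Synchronization is absorbing here: once all nodes are equal they stay equal, and step 4 is the first all-equal step.

Derivation:
t=0: [16, 45, 41, 41, 47, 9]  (not all equal)
t=1: [22, 26, 26, 26, 26, 29]  (not all equal)
t=2: [19, 20, 20, 20, 20, 21]  (not all equal)
t=3: [8, 8, 8, 8, 8, 9]  (not all equal)
t=4: [44, 44, 44, 44, 44, 44]  (all equal)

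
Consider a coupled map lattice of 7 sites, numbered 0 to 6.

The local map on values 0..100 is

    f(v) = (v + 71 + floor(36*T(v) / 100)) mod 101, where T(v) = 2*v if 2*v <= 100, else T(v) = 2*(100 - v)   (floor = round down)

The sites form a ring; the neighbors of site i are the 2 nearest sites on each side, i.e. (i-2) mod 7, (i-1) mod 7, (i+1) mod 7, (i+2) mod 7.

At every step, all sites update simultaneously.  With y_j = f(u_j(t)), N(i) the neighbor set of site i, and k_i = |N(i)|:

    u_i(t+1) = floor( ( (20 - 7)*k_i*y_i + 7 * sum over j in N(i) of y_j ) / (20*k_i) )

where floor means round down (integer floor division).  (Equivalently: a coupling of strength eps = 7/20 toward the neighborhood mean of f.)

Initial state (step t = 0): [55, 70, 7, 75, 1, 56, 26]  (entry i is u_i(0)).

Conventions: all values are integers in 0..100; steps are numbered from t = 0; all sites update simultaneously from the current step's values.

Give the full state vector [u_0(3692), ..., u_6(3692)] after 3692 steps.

Simulating step by step:
t=0: [55, 70, 7, 75, 1, 56, 26]
t=1: [55, 58, 76, 64, 65, 55, 30]
t=2: [54, 55, 61, 59, 56, 54, 33]
t=3: [54, 54, 58, 57, 54, 54, 36]
t=4: [54, 54, 57, 57, 54, 54, 40]
t=5: [55, 55, 57, 57, 55, 55, 44]
t=6: [55, 55, 57, 57, 55, 55, 49]
t=7: [56, 56, 57, 57, 56, 56, 55]
t=8: [57, 57, 57, 57, 57, 57, 57]
t=9: [57, 57, 57, 57, 57, 57, 57]

Answer: [57, 57, 57, 57, 57, 57, 57]
Key observation: The state at step 8, [57, 57, 57, 57, 57, 57, 57], reappears at step 9: the system is in a cycle of period 1 from step 8 on.  Therefore the state at step 3692 equals the state at step 8 + ((3692 - 8) mod 1) = 8, which is [57, 57, 57, 57, 57, 57, 57].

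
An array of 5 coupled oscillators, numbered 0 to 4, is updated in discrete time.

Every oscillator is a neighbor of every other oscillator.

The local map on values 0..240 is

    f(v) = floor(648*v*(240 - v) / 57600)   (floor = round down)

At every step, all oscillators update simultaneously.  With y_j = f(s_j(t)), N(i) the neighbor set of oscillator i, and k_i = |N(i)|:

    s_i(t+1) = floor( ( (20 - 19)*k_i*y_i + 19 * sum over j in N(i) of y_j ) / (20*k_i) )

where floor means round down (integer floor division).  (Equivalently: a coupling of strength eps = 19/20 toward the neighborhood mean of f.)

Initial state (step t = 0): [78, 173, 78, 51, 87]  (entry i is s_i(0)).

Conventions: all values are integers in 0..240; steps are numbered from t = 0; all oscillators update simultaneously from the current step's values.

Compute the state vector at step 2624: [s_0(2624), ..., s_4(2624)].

Answer: [151, 151, 151, 151, 151]
Key observation: The state at step 10, [151, 151, 151, 151, 151], reappears at step 11: the system is in a cycle of period 1 from step 10 on.  Therefore the state at step 2624 equals the state at step 10 + ((2624 - 10) mod 1) = 10, which is [151, 151, 151, 151, 151].

Derivation:
t=0: [78, 173, 78, 51, 87]
t=1: [132, 134, 132, 139, 131]
t=2: [159, 159, 159, 159, 159]
t=3: [144, 144, 144, 144, 144]
t=4: [155, 155, 155, 155, 155]
t=5: [148, 148, 148, 148, 148]
t=6: [153, 153, 153, 153, 153]
t=7: [149, 149, 149, 149, 149]
t=8: [152, 152, 152, 152, 152]
t=9: [150, 150, 150, 150, 150]
t=10: [151, 151, 151, 151, 151]
t=11: [151, 151, 151, 151, 151]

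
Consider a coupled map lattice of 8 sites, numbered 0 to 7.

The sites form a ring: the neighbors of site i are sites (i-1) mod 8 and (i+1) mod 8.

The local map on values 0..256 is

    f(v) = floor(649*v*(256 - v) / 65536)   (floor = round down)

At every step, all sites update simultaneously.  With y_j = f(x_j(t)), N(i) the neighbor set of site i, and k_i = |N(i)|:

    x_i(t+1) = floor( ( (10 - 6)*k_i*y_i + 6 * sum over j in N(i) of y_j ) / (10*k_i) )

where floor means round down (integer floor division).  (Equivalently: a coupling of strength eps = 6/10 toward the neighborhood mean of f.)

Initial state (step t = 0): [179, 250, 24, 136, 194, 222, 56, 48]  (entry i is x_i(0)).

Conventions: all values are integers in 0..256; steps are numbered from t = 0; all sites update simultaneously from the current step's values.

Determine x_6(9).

Answer: x_6(9) = 155

Derivation:
t=0: [179, 250, 24, 136, 194, 222, 56, 48]
t=1: [88, 62, 74, 116, 118, 98, 95, 113]
t=2: [142, 131, 136, 152, 158, 154, 154, 153]
t=3: [159, 161, 159, 156, 154, 154, 155, 156]
t=4: [152, 151, 152, 153, 154, 155, 154, 153]
t=5: [156, 156, 156, 155, 155, 155, 155, 155]
t=6: [154, 154, 154, 154, 155, 155, 155, 154]
t=7: [155, 155, 155, 155, 155, 155, 155, 155]
t=8: [155, 155, 155, 155, 155, 155, 155, 155]
t=9: [155, 155, 155, 155, 155, 155, 155, 155]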